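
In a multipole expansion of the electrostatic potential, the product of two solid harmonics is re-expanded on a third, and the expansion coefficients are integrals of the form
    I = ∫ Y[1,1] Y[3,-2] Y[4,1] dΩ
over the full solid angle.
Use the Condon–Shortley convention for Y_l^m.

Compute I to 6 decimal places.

-0.106622

Rules hold: Σm=0, L=8 even, 2≤4≤4.
N = 3·7·9 = 189
Δ = 0!·2!·6!/9! = 1/252
Racah Σ t=0..0: t=0:+1/36 = 1/36
⇒ 3j(1 3 4; 0 0 0)² = 4/63, sgn +1
Racah Σ t=0..0: t=0:+1/240 = 1/240
⇒ 3j(1 3 4; 1 -2 1)² = 1/84, sgn -1
4πI² = N·(3j₀)²·(3jₘ)² = 1/7
I = -1·√(0.142857/4π) = -0.10662181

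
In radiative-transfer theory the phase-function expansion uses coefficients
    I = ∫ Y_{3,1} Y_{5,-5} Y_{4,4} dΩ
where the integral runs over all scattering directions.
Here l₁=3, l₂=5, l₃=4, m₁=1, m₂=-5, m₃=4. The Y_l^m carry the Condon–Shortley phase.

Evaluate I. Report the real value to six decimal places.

0.189625

Checks pass: Σm=0; 12 even; l₃=4∈[2,8].
(2·3+1)(2·5+1)(2·4+1) = 693
Δ: 4! 2! 6! / 13! → 1/180180
sum: t=1:−1/576 t=2:+1/144 t=3:−1/576 = 1/288
3j²(3 5 4; 0 0 0) = Δ·Π!·Σ² = 20/1001  (sign +1)
sum: t=0:+1/34560 = 1/34560
3j²(3 5 4; 1 -5 4) = Δ·Π!·Σ² = 14/429  (sign +1)
combine: 4πI² = 693·20/1001·14/429 = 840/1859
take √, sign +1: I = 0.18962475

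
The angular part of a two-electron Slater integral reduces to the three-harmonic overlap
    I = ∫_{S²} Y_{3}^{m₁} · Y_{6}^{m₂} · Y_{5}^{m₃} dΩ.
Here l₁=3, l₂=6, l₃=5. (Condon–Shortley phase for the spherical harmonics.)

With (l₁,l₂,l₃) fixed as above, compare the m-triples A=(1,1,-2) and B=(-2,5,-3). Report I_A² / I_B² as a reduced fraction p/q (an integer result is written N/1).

Shared (l₁,l₂,l₃)=(3,6,5): N and (l;000)² cancel in I_A²/I_B².
A: Δ = 4!·2!·8!/15! = 1/675675; Racah Σ t=0..2: t=0:+1/241920 t=1:−1/8640 t=2:+1/5760 = 1/16128; ⇒ 3j(3 6 5; 1 1 -2)² = 5/1001, sgn -1
B: Δ = 4!·2!·8!/15! = 1/675675; Racah Σ t=3..4: t=3:−1/483840 t=4:+1/120960 = 1/161280; ⇒ 3j(3 6 5; -2 5 -3)² = 2/91, sgn +1
I_A²/I_B² = (5/1001)/(2/91) = 5/22

5/22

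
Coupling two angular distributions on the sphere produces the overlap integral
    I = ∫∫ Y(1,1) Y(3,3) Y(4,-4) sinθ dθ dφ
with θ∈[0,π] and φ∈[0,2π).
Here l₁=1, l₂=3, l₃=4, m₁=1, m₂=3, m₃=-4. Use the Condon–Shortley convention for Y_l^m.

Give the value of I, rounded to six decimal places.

m-sum 0 ✓  L=8 even ✓  2≤4≤4 ✓
Π(2lᵢ+1) = 3×7×9 = 189
triangle coeff Δ(1,3,4) = 1/252
Σ_t [0,0]: t=0:+1/36 = 1/36
(3j)²=4/63 [(1 3 4; 0 0 0)], sign=+1
Σ_t [0,0]: t=0:+1/1440 = 1/1440
(3j)²=1/9 [(1 3 4; 1 3 -4)], sign=+1
⇒ 4πI² = 4/3
I = (+1)√(4/3/(4π)) = 0.32573501

0.325735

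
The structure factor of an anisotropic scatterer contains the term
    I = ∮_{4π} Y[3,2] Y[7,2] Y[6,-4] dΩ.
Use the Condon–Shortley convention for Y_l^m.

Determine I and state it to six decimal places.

m-sum 0 ✓  L=16 even ✓  4≤6≤10 ✓
Π(2lᵢ+1) = 7×15×13 = 1365
triangle coeff Δ(3,7,6) = 1/2042040
Σ_t [1,3]: t=1:−1/207360 t=2:+1/57600 t=3:−1/207360 = 1/129600
(3j)²=168/12155 [(3 7 6; 0 0 0)], sign=+1
Σ_t [0,1]: t=0:+1/8709120 t=1:−1/967680 = -1/1088640
(3j)²=800/51051 [(3 7 6; 2 2 -4)], sign=-1
⇒ 4πI² = 134400/454597
I = (-1)√(134400/454597/(4π)) = -0.15338448

-0.153384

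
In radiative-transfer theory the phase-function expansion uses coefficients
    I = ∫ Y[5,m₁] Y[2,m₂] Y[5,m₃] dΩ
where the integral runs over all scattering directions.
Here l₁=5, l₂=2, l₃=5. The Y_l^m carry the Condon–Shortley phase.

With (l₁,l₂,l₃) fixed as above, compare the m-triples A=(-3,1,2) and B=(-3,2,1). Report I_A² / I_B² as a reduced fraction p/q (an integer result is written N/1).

l's match ⇒ only the (l;m) 3-j factors differ between A and B.
A: triangle coeff Δ(5,2,5) = 1/38610; Σ_t [1,2]: t=1:−1/10080 t=2:+1/2880 = 1/4032; (3j)²=10/429 [(5 2 5; -3 1 2)], sign=-1
B: triangle coeff Δ(5,2,5) = 1/38610; Σ_t [2,2]: t=2:+1/5760 = 1/5760; (3j)²=56/2145 [(5 2 5; -3 2 1)], sign=+1
I_A²/I_B² = (10/429)/(56/2145) = 25/28

25/28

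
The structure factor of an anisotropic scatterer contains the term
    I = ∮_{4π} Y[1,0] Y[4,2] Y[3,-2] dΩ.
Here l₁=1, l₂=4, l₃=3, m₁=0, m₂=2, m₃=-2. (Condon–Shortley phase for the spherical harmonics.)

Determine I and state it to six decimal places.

m-sum 0 ✓  L=8 even ✓  3≤3≤5 ✓
Π(2lᵢ+1) = 3×9×7 = 189
triangle coeff Δ(1,4,3) = 1/252
Σ_t [1,1]: t=1:−1/36 = -1/36
(3j)²=4/63 [(1 4 3; 0 0 0)], sign=+1
Σ_t [1,1]: t=1:−1/120 = -1/120
(3j)²=1/21 [(1 4 3; 0 2 -2)], sign=+1
⇒ 4πI² = 4/7
I = (+1)√(4/7/(4π)) = 0.21324362

0.213244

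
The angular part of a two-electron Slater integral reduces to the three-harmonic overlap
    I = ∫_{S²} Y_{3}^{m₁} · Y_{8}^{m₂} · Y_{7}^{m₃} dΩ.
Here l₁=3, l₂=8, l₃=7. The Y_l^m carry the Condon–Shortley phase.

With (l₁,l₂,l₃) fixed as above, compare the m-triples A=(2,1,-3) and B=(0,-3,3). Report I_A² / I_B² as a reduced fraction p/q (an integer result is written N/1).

Shared (l₁,l₂,l₃)=(3,8,7): N and (l;000)² cancel in I_A²/I_B².
A: Δ = 4!·2!·12!/19! = 1/5290740; Racah Σ t=0..1: t=0:+1/52254720 t=1:−1/11612160 = -1/14929920; ⇒ 3j(3 8 7; 2 1 -3)² = 1225/75582, sgn -1
B: Δ = 4!·2!·12!/19! = 1/5290740; Racah Σ t=1..3: t=1:−1/11612160 t=2:+1/8709120 t=3:−1/87091200 = 1/58060800; ⇒ 3j(3 8 7; 0 -3 3)² = 99/117572, sgn +1
I_A²/I_B² = (1225/75582)/(99/117572) = 17150/891

17150/891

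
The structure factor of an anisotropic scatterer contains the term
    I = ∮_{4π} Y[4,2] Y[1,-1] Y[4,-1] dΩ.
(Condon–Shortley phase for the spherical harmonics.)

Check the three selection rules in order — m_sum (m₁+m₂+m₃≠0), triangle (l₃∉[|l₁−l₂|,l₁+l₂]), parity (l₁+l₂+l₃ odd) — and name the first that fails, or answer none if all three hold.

parity

m₁+m₂+m₃ = 2 − 1 − 1 = 0  ✓
triangle: |4−1|=3 ≤ l₃=4 ≤ 4+1=5  ✓
parity: l₁+l₂+l₃ = 9 is odd  ✗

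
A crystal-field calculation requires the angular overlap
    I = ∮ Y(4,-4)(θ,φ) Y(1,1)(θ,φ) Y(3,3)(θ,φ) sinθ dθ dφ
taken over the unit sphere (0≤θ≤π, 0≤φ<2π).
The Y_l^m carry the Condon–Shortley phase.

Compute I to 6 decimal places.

Checks pass: Σm=0; 8 even; l₃=3∈[3,5].
(2·4+1)(2·1+1)(2·3+1) = 189
Δ: 2! 6! 0! / 9! → 1/252
sum: t=1:−1/36 = -1/36
3j²(4 1 3; 0 0 0) = Δ·Π!·Σ² = 4/63  (sign +1)
sum: t=2:+1/1440 = 1/1440
3j²(4 1 3; -4 1 3) = Δ·Π!·Σ² = 1/9  (sign +1)
combine: 4πI² = 189·4/63·1/9 = 4/3
take √, sign +1: I = 0.32573501

0.325735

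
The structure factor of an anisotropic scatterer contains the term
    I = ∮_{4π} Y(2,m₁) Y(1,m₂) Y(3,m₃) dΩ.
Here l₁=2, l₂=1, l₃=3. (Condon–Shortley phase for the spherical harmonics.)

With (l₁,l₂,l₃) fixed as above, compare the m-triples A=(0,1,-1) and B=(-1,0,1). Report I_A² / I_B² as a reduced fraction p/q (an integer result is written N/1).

3/4

Same 2,1,3: normalisation and zero-m 3j drop out of the ratio.
A: Δ: 0! 4! 2! / 7! → 1/105; sum: t=0:+1/8 = 1/8; 3j²(2 1 3; 0 1 -1) = Δ·Π!·Σ² = 2/35  (sign +1)
B: Δ: 0! 4! 2! / 7! → 1/105; sum: t=0:+1/6 = 1/6; 3j²(2 1 3; -1 0 1) = Δ·Π!·Σ² = 8/105  (sign +1)
I_A²/I_B² = (2/35)/(8/105) = 3/4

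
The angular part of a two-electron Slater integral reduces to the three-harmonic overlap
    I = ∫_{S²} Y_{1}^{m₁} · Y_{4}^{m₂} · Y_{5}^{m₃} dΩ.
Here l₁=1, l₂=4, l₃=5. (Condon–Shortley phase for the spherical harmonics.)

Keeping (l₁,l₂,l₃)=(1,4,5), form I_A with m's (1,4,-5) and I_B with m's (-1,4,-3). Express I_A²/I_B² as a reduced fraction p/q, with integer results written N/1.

45/1

Shared (l₁,l₂,l₃)=(1,4,5): N and (l;000)² cancel in I_A²/I_B².
A: Δ = 0!·2!·8!/11! = 1/495; Racah Σ t=0..0: t=0:+1/80640 = 1/80640; ⇒ 3j(1 4 5; 1 4 -5)² = 1/11, sgn +1
B: Δ = 0!·2!·8!/11! = 1/495; Racah Σ t=0..0: t=0:+1/80640 = 1/80640; ⇒ 3j(1 4 5; -1 4 -3)² = 1/495, sgn +1
I_A²/I_B² = (1/11)/(1/495) = 45/1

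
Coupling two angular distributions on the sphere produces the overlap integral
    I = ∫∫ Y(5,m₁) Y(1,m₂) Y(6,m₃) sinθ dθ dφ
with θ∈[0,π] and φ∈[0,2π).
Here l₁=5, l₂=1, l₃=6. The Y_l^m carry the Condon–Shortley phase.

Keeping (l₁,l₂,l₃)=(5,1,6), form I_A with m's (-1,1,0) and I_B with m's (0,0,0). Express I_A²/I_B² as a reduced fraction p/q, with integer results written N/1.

Same 5,1,6: normalisation and zero-m 3j drop out of the ratio.
A: Δ: 0! 10! 2! / 13! → 1/858; sum: t=0:+1/34560 = 1/34560; 3j²(5 1 6; -1 1 0) = Δ·Π!·Σ² = 5/286  (sign +1)
B: Δ: 0! 10! 2! / 13! → 1/858; sum: t=0:+1/14400 = 1/14400; 3j²(5 1 6; 0 0 0) = Δ·Π!·Σ² = 6/143  (sign +1)
I_A²/I_B² = (5/286)/(6/143) = 5/12

5/12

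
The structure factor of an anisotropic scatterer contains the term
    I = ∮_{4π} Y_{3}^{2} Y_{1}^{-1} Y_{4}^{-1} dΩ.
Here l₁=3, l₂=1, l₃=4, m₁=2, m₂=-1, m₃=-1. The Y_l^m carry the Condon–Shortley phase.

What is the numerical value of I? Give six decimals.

-0.106622

Rules hold: Σm=0, L=8 even, 2≤4≤4.
N = 7·3·9 = 189
Δ = 0!·6!·2!/9! = 1/252
Racah Σ t=0..0: t=0:+1/36 = 1/36
⇒ 3j(3 1 4; 0 0 0)² = 4/63, sgn +1
Racah Σ t=0..0: t=0:+1/240 = 1/240
⇒ 3j(3 1 4; 2 -1 -1)² = 1/84, sgn -1
4πI² = N·(3j₀)²·(3jₘ)² = 1/7
I = -1·√(0.142857/4π) = -0.10662181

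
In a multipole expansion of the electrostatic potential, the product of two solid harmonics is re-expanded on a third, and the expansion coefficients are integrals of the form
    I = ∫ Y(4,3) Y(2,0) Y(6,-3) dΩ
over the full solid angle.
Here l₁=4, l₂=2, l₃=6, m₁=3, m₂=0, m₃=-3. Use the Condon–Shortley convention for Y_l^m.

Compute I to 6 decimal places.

-0.165283

m-sum 0 ✓  L=12 even ✓  2≤6≤6 ✓
Π(2lᵢ+1) = 9×5×13 = 585
triangle coeff Δ(4,2,6) = 1/6435
Σ_t [0,0]: t=0:+1/2304 = 1/2304
(3j)²=5/143 [(4 2 6; 0 0 0)], sign=+1
Σ_t [0,0]: t=0:+1/20160 = 1/20160
(3j)²=12/715 [(4 2 6; 3 0 -3)], sign=-1
⇒ 4πI² = 540/1573
I = (-1)√(540/1573/(4π)) = -0.16528277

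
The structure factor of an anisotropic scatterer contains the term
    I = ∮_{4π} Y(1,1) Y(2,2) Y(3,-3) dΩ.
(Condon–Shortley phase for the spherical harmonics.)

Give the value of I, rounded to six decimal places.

-0.319865

Rules hold: Σm=0, L=6 even, 1≤3≤3.
N = 3·5·7 = 105
Δ = 0!·2!·4!/7! = 1/105
Racah Σ t=0..0: t=0:+1/4 = 1/4
⇒ 3j(1 2 3; 0 0 0)² = 3/35, sgn -1
Racah Σ t=0..0: t=0:+1/48 = 1/48
⇒ 3j(1 2 3; 1 2 -3)² = 1/7, sgn +1
4πI² = N·(3j₀)²·(3jₘ)² = 9/7
I = -1·√(1.28571/4π) = -0.31986543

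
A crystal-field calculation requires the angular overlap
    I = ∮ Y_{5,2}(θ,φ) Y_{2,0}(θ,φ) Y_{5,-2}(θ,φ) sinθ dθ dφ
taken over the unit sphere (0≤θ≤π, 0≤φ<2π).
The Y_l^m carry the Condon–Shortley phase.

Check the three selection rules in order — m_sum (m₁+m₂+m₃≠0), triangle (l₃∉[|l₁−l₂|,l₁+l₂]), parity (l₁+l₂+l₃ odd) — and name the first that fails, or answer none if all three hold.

none

m₁+m₂+m₃ = 2 + 0 − 2 = 0  ✓
triangle: |5−2|=3 ≤ l₃=5 ≤ 5+2=7  ✓
parity: l₁+l₂+l₃ = 12 is even  ✓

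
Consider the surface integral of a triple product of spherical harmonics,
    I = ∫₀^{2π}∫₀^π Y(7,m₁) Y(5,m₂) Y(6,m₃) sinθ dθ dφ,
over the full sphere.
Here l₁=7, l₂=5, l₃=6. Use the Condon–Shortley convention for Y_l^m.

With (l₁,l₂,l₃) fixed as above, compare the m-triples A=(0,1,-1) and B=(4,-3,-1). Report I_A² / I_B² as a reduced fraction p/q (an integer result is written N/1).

64/891

Shared (l₁,l₂,l₃)=(7,5,6): N and (l;000)² cancel in I_A²/I_B².
A: Δ = 6!·8!·4!/19! = 1/174594420; Racah Σ t=2..6: t=2:+1/829440 t=3:−1/124416 t=4:+1/138240 t=5:−1/1036800 t=6:+1/87091200 = -1/1814400; ⇒ 3j(7 5 6; 0 1 -1)² = 64/138567, sgn +1
B: Δ = 6!·8!·4!/19! = 1/174594420; Racah Σ t=0..2: t=0:+1/2073600 t=1:−1/1036800 t=2:+1/5806080 = -1/3225600; ⇒ 3j(7 5 6; 4 -3 -1)² = 27/4199, sgn +1
I_A²/I_B² = (64/138567)/(27/4199) = 64/891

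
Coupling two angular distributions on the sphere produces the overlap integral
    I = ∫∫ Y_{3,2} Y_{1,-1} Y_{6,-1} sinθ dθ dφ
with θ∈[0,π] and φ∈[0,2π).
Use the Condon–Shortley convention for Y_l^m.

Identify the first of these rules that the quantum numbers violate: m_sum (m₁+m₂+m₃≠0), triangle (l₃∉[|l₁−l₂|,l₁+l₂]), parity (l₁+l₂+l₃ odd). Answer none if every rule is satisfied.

triangle

azimuthal sum: 2 − 1 − 1 = 0  ✓
2 ≤ 6 ≤ 4 (triangle on l)  ✗
L = 3 + 1 + 6 = 10 (even)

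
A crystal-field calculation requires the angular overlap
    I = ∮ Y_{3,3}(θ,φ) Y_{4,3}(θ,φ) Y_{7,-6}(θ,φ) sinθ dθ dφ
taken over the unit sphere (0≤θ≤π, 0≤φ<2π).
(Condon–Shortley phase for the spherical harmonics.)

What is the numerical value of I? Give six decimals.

0.279120

Checks pass: Σm=0; 14 even; l₃=7∈[1,7].
(2·3+1)(2·4+1)(2·7+1) = 945
Δ: 0! 6! 8! / 15! → 1/45045
sum: t=0:+1/20736 = 1/20736
3j²(3 4 7; 0 0 0) = Δ·Π!·Σ² = 35/1287  (sign -1)
sum: t=0:+1/3628800 = 1/3628800
3j²(3 4 7; 3 3 -6) = Δ·Π!·Σ² = 4/105  (sign -1)
combine: 4πI² = 945·35/1287·4/105 = 140/143
take √, sign +1: I = 0.27912007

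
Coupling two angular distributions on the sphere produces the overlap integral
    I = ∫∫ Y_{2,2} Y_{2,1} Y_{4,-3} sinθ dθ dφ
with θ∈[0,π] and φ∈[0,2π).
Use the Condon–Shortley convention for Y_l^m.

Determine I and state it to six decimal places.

-0.238414

m-sum 0 ✓  L=8 even ✓  0≤4≤4 ✓
Π(2lᵢ+1) = 5×5×9 = 225
triangle coeff Δ(2,2,4) = 1/630
Σ_t [0,0]: t=0:+1/16 = 1/16
(3j)²=2/35 [(2 2 4; 0 0 0)], sign=+1
Σ_t [0,0]: t=0:+1/144 = 1/144
(3j)²=1/18 [(2 2 4; 2 1 -3)], sign=-1
⇒ 4πI² = 5/7
I = (-1)√(5/7/(4π)) = -0.23841361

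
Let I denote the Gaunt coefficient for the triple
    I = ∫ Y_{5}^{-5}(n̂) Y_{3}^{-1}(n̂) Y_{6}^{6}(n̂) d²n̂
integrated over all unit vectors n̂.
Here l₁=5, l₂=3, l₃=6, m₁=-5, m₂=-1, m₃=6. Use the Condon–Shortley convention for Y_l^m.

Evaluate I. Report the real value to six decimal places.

Checks pass: Σm=0; 14 even; l₃=6∈[2,8].
(2·5+1)(2·3+1)(2·6+1) = 1001
Δ: 2! 8! 4! / 15! → 1/675675
sum: t=0:+1/8640 t=1:−1/2304 t=2:+1/8640 = -7/34560
3j²(5 3 6; 0 0 0) = Δ·Π!·Σ² = 7/429  (sign -1)
sum: t=2:+1/1935360 = 1/1935360
3j²(5 3 6; -5 -1 6) = Δ·Π!·Σ² = 3/91  (sign +1)
combine: 4πI² = 1001·7/429·3/91 = 7/13
take √, sign -1: I = -0.20700098

-0.207001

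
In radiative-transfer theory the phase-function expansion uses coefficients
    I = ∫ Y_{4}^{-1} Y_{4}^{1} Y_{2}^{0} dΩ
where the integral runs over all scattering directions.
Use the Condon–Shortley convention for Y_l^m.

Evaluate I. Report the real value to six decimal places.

Checks pass: Σm=0; 10 even; l₃=2∈[0,8].
(2·4+1)(2·4+1)(2·2+1) = 405
Δ: 6! 2! 2! / 11! → 1/13860
sum: t=2:+1/192 t=3:−1/36 t=4:+1/192 = -5/288
3j²(4 4 2; 0 0 0) = Δ·Π!·Σ² = 20/693  (sign -1)
sum: t=3:−1/144 t=4:+1/48 t=5:−1/480 = 17/1440
3j²(4 4 2; -1 1 0) = Δ·Π!·Σ² = 289/13860  (sign +1)
combine: 4πI² = 405·20/693·289/13860 = 1445/5929
take √, sign -1: I = -0.13926381

-0.139264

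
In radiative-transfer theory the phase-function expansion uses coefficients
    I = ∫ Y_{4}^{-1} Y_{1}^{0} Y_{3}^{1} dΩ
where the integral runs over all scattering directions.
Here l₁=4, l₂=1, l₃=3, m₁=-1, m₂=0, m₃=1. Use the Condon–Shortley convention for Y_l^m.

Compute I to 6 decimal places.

-0.238414

Rules hold: Σm=0, L=8 even, 3≤3≤5.
N = 9·3·7 = 189
Δ = 2!·6!·0!/9! = 1/252
Racah Σ t=1..1: t=1:−1/36 = -1/36
⇒ 3j(4 1 3; 0 0 0)² = 4/63, sgn +1
Racah Σ t=1..1: t=1:−1/48 = -1/48
⇒ 3j(4 1 3; -1 0 1)² = 5/84, sgn -1
4πI² = N·(3j₀)²·(3jₘ)² = 5/7
I = -1·√(0.714286/4π) = -0.23841361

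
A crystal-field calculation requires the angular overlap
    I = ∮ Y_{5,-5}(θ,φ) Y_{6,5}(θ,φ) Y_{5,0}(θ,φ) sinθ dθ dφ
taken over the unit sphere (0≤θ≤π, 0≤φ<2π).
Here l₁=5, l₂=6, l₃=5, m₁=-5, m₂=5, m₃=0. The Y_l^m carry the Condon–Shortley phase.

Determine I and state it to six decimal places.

-0.152641

Rules hold: Σm=0, L=16 even, 1≤5≤11.
N = 11·13·11 = 1573
Δ = 6!·4!·6!/17! = 1/28588560
Racah Σ t=1..5: t=1:−1/345600 t=2:+1/13824 t=3:−1/5184 t=4:+1/13824 t=5:−1/345600 = -7/129600
⇒ 3j(5 6 5; 0 0 0)² = 80/7293, sgn +1
Racah Σ t=6..6: t=6:+1/2073600 = 1/2073600
⇒ 3j(5 6 5; -5 5 0)² = 15/884, sgn -1
4πI² = N·(3j₀)²·(3jₘ)² = 1100/3757
I = -1·√(0.292787/4π) = -0.15264086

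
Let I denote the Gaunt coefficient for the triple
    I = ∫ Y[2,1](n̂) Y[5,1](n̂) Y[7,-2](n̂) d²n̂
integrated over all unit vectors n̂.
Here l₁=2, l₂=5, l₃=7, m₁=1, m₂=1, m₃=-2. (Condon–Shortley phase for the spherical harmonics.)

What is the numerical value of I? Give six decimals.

0.232242

Checks pass: Σm=0; 14 even; l₃=7∈[3,7].
(2·2+1)(2·5+1)(2·7+1) = 825
Δ: 0! 4! 10! / 15! → 1/15015
sum: t=0:+1/57600 = 1/57600
3j²(2 5 7; 0 0 0) = Δ·Π!·Σ² = 21/715  (sign -1)
sum: t=0:+1/103680 = 1/103680
3j²(2 5 7; 1 1 -2) = Δ·Π!·Σ² = 4/143  (sign -1)
combine: 4πI² = 825·21/715·4/143 = 1260/1859
take √, sign +1: I = 0.23224194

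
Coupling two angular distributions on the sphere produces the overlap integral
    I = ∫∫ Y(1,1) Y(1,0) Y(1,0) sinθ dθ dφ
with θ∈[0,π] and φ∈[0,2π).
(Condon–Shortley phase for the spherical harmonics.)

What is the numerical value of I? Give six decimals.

1 + 0 + 0 = 1 ≠ 0: azimuthal integral kills it; I = 0

0.000000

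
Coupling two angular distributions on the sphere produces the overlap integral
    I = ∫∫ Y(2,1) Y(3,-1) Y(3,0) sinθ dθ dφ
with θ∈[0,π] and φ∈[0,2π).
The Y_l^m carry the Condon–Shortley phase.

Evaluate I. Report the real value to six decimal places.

-0.059471

m-sum 0 ✓  L=8 even ✓  1≤3≤5 ✓
Π(2lᵢ+1) = 5×7×7 = 245
triangle coeff Δ(2,3,3) = 1/3780
Σ_t [0,2]: t=0:+1/24 t=1:−1/4 t=2:+1/24 = -1/6
(3j)²=4/105 [(2 3 3; 0 0 0)], sign=+1
Σ_t [0,1]: t=0:+1/8 t=1:−1/12 = 1/24
(3j)²=1/210 [(2 3 3; 1 -1 0)], sign=-1
⇒ 4πI² = 2/45
I = (-1)√(2/45/(4π)) = -0.05947080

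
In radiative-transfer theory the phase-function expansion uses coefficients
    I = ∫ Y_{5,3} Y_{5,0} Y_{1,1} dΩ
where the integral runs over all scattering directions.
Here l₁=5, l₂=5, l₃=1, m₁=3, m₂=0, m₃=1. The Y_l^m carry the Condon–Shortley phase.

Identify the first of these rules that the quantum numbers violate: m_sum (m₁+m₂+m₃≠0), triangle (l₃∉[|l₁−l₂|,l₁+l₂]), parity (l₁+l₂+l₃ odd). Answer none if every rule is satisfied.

m₁+m₂+m₃ = 3 + 0 + 1 = 4  ✗
triangle: |5−5|=0 ≤ l₃=1 ≤ 5+5=10
parity: l₁+l₂+l₃ = 11 is odd

m_sum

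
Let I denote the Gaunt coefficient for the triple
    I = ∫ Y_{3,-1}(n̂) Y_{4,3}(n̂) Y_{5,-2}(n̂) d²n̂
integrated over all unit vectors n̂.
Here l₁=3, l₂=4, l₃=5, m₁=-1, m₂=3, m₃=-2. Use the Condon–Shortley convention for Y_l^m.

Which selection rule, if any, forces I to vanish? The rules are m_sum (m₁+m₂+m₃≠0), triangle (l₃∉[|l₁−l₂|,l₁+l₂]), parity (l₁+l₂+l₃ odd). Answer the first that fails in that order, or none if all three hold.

Σmᵢ = 0  ✓
l₃∈[|l₁−l₂|,l₁+l₂]=[1,7], have l₃=5  ✓
Σlᵢ = 12 ⇒ even  ✓

none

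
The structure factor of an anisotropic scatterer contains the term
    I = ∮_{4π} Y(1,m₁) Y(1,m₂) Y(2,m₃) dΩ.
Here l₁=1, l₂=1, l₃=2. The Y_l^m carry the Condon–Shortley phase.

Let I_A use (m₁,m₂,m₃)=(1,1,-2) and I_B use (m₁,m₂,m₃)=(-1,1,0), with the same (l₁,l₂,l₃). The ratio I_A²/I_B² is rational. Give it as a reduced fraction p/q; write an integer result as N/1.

Shared (l₁,l₂,l₃)=(1,1,2): N and (l;000)² cancel in I_A²/I_B².
A: Δ = 0!·2!·2!/5! = 1/30; Racah Σ t=0..0: t=0:+1/4 = 1/4; ⇒ 3j(1 1 2; 1 1 -2)² = 1/5, sgn +1
B: Δ = 0!·2!·2!/5! = 1/30; Racah Σ t=0..0: t=0:+1/4 = 1/4; ⇒ 3j(1 1 2; -1 1 0)² = 1/30, sgn +1
I_A²/I_B² = (1/5)/(1/30) = 6/1

6/1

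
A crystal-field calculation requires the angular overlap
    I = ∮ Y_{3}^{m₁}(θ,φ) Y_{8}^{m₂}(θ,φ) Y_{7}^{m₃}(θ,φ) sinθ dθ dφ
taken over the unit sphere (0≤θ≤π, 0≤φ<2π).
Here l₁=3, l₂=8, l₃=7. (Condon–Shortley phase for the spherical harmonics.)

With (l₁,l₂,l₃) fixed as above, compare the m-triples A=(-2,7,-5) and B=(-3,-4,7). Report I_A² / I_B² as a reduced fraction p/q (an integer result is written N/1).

l's match ⇒ only the (l;m) 3-j factors differ between A and B.
A: triangle coeff Δ(3,8,7) = 1/5290740; Σ_t [3,4]: t=3:−1/5748019200 t=4:+1/958003200 = 1/1149603840; (3j)²=125/5814 [(3 8 7; -2 7 -5)], sign=+1
B: triangle coeff Δ(3,8,7) = 1/5290740; Σ_t [4,4]: t=4:+1/22992076800 = 1/22992076800; (3j)²=1/3876 [(3 8 7; -3 -4 7)], sign=+1
I_A²/I_B² = (125/5814)/(1/3876) = 250/3

250/3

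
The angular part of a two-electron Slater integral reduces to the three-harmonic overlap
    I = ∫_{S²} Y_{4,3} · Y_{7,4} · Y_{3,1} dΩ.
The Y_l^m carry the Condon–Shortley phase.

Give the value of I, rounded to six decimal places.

0.000000

3 + 4 + 1 = 8 ≠ 0: azimuthal integral kills it; I = 0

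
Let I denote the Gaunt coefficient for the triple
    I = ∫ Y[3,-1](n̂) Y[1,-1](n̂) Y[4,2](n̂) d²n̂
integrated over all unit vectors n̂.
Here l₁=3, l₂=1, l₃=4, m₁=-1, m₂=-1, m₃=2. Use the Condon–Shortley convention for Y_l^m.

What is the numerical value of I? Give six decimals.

0.238414

Checks pass: Σm=0; 8 even; l₃=4∈[2,4].
(2·3+1)(2·1+1)(2·4+1) = 189
Δ: 0! 6! 2! / 9! → 1/252
sum: t=0:+1/36 = 1/36
3j²(3 1 4; 0 0 0) = Δ·Π!·Σ² = 4/63  (sign +1)
sum: t=0:+1/96 = 1/96
3j²(3 1 4; -1 -1 2) = Δ·Π!·Σ² = 5/84  (sign +1)
combine: 4πI² = 189·4/63·5/84 = 5/7
take √, sign +1: I = 0.23841361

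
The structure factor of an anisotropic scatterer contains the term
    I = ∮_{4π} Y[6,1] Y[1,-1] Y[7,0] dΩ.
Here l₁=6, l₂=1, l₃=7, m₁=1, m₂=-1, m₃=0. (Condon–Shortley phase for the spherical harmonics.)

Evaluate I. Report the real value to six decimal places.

0.160342

m-sum 0 ✓  L=14 even ✓  5≤7≤7 ✓
Π(2lᵢ+1) = 13×3×15 = 585
triangle coeff Δ(6,1,7) = 1/1365
Σ_t [0,0]: t=0:+1/518400 = 1/518400
(3j)²=7/195 [(6 1 7; 0 0 0)], sign=-1
Σ_t [0,0]: t=0:+1/1209600 = 1/1209600
(3j)²=1/65 [(6 1 7; 1 -1 0)], sign=-1
⇒ 4πI² = 21/65
I = (+1)√(21/65/(4π)) = 0.16034227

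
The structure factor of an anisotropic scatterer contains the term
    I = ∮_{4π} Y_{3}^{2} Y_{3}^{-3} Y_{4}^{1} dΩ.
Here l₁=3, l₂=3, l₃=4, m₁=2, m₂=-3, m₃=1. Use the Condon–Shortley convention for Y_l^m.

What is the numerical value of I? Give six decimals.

Rules hold: Σm=0, L=10 even, 0≤4≤6.
N = 7·7·9 = 441
Δ = 2!·4!·4!/11! = 1/34650
Racah Σ t=0..2: t=0:+1/72 t=1:−1/16 t=2:+1/72 = -5/144
⇒ 3j(3 3 4; 0 0 0)² = 2/77, sgn -1
Racah Σ t=0..0: t=0:+1/288 = 1/288
⇒ 3j(3 3 4; 2 -3 1)² = 5/231, sgn -1
4πI² = N·(3j₀)²·(3jₘ)² = 30/121
I = +1·√(0.247934/4π) = 0.14046335

0.140463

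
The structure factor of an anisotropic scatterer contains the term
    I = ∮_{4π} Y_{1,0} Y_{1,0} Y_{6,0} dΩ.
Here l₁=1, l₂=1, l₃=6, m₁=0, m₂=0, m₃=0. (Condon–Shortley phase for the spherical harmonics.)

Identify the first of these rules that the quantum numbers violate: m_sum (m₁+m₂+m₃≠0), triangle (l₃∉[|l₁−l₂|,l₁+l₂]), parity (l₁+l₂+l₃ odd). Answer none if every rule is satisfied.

m₁+m₂+m₃ = 0 + 0 + 0 = 0  ✓
triangle: |1−1|=0 ≤ l₃=6 ≤ 1+1=2  ✗
parity: l₁+l₂+l₃ = 8 is even

triangle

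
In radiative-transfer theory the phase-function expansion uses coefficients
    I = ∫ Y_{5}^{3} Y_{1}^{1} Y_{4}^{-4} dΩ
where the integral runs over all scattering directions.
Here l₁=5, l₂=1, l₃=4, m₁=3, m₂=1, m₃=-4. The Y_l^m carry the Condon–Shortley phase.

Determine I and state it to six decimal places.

-0.049106

Checks pass: Σm=0; 10 even; l₃=4∈[4,6].
(2·5+1)(2·1+1)(2·4+1) = 297
Δ: 2! 8! 0! / 11! → 1/495
sum: t=1:−1/576 = -1/576
3j²(5 1 4; 0 0 0) = Δ·Π!·Σ² = 5/99  (sign -1)
sum: t=2:+1/80640 = 1/80640
3j²(5 1 4; 3 1 -4) = Δ·Π!·Σ² = 1/495  (sign +1)
combine: 4πI² = 297·5/99·1/495 = 1/33
take √, sign -1: I = -0.04910640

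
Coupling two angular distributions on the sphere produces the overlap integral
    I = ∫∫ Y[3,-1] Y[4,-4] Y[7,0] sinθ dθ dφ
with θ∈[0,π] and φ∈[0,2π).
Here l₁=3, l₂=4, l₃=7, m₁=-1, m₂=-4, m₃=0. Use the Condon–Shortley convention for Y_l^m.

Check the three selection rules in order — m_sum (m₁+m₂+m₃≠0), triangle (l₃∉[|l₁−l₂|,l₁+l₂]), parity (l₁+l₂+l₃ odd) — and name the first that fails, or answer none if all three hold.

m_sum

azimuthal sum: -1 − 4 + 0 = -5  ✗
1 ≤ 7 ≤ 7 (triangle on l)
L = 3 + 4 + 7 = 14 (even)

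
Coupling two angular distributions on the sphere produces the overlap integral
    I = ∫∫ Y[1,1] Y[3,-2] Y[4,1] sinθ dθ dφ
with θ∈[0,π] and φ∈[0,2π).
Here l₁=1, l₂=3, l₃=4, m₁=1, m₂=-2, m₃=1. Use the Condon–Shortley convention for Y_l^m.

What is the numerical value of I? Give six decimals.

m-sum 0 ✓  L=8 even ✓  2≤4≤4 ✓
Π(2lᵢ+1) = 3×7×9 = 189
triangle coeff Δ(1,3,4) = 1/252
Σ_t [0,0]: t=0:+1/36 = 1/36
(3j)²=4/63 [(1 3 4; 0 0 0)], sign=+1
Σ_t [0,0]: t=0:+1/240 = 1/240
(3j)²=1/84 [(1 3 4; 1 -2 1)], sign=-1
⇒ 4πI² = 1/7
I = (-1)√(1/7/(4π)) = -0.10662181

-0.106622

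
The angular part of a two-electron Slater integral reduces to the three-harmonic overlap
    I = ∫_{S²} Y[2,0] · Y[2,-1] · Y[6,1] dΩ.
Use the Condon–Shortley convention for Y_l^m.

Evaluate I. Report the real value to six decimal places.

0.000000

l₃=6 ∉ [0,4] — triangle fails ⇒ I = 0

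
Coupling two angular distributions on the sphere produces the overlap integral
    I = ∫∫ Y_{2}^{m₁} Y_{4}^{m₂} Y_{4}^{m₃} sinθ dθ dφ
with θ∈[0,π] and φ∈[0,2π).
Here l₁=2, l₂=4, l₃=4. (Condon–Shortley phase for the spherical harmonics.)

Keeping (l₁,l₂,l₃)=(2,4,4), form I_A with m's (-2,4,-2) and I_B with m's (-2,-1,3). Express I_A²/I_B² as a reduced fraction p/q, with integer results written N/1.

4/9

l's match ⇒ only the (l;m) 3-j factors differ between A and B.
A: triangle coeff Δ(2,4,4) = 1/13860; Σ_t [2,2]: t=2:+1/2880 = 1/2880; (3j)²=2/165 [(2 4 4; -2 4 -2)], sign=+1
B: triangle coeff Δ(2,4,4) = 1/13860; Σ_t [2,2]: t=2:+1/480 = 1/480; (3j)²=3/110 [(2 4 4; -2 -1 3)], sign=-1
I_A²/I_B² = (2/165)/(3/110) = 4/9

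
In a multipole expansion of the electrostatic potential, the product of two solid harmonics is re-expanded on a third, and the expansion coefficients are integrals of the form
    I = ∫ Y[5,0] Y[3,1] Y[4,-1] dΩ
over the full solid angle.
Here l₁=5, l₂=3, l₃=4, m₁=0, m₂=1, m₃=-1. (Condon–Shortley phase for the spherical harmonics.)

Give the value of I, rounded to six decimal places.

m-sum 0 ✓  L=12 even ✓  2≤4≤8 ✓
Π(2lᵢ+1) = 11×7×9 = 693
triangle coeff Δ(5,3,4) = 1/180180
Σ_t [1,3]: t=1:−1/576 t=2:+1/144 t=3:−1/576 = 1/288
(3j)²=20/1001 [(5 3 4; 0 0 0)], sign=+1
Σ_t [2,4]: t=2:+1/288 t=3:−1/288 t=4:+1/5760 = 1/5760
(3j)²=1/12012 [(5 3 4; 0 1 -1)], sign=-1
⇒ 4πI² = 15/13013
I = (-1)√(15/13013/(4π)) = -0.00957750

-0.009577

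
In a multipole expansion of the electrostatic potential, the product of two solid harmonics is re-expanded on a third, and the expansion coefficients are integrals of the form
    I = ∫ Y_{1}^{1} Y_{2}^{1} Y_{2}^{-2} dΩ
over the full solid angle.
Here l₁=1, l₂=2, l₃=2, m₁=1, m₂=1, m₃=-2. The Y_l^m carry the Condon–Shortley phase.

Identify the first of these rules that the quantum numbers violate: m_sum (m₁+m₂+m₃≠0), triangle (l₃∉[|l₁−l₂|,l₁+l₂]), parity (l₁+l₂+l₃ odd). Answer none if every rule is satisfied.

parity

m₁+m₂+m₃ = 1 + 1 − 2 = 0  ✓
triangle: |1−2|=1 ≤ l₃=2 ≤ 1+2=3  ✓
parity: l₁+l₂+l₃ = 5 is odd  ✗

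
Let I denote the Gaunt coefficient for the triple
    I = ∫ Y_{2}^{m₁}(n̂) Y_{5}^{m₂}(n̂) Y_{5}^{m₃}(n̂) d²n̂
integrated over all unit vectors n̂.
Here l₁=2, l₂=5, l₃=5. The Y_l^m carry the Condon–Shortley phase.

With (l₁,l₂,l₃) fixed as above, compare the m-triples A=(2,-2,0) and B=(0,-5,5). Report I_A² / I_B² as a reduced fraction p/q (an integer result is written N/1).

l's match ⇒ only the (l;m) 3-j factors differ between A and B.
A: triangle coeff Δ(2,5,5) = 1/38610; Σ_t [0,0]: t=0:+1/2880 = 1/2880; (3j)²=14/429 [(2 5 5; 2 -2 0)], sign=-1
B: triangle coeff Δ(2,5,5) = 1/38610; Σ_t [0,0]: t=0:+1/161280 = 1/161280; (3j)²=15/286 [(2 5 5; 0 -5 5)], sign=+1
I_A²/I_B² = (14/429)/(15/286) = 28/45

28/45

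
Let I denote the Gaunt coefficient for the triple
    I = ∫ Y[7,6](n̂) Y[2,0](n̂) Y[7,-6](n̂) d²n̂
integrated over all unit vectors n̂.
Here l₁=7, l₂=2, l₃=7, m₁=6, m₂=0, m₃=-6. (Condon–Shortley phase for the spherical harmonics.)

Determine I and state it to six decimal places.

m-sum 0 ✓  L=16 even ✓  5≤7≤9 ✓
Π(2lᵢ+1) = 15×5×15 = 1125
triangle coeff Δ(7,2,7) = 1/185640
Σ_t [0,2]: t=0:+1/2419200 t=1:−1/518400 t=2:+1/2419200 = -1/907200
(3j)²=56/3315 [(7 2 7; 0 0 0)], sign=+1
Σ_t [0,1]: t=0:+1/159667200 t=1:−1/479001600 = 1/239500800
(3j)²=26/1785 [(7 2 7; 6 0 -6)], sign=-1
⇒ 4πI² = 80/289
I = (-1)√(80/289/(4π)) = -0.14841956

-0.148420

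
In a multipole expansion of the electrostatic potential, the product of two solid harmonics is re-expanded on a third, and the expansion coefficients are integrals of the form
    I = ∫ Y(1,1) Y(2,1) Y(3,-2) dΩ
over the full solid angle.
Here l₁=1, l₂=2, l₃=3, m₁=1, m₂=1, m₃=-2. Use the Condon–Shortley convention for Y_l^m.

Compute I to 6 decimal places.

Rules hold: Σm=0, L=6 even, 1≤3≤3.
N = 3·5·7 = 105
Δ = 0!·2!·4!/7! = 1/105
Racah Σ t=0..0: t=0:+1/4 = 1/4
⇒ 3j(1 2 3; 0 0 0)² = 3/35, sgn -1
Racah Σ t=0..0: t=0:+1/12 = 1/12
⇒ 3j(1 2 3; 1 1 -2)² = 2/21, sgn -1
4πI² = N·(3j₀)²·(3jₘ)² = 6/7
I = +1·√(0.857143/4π) = 0.26116903

0.261169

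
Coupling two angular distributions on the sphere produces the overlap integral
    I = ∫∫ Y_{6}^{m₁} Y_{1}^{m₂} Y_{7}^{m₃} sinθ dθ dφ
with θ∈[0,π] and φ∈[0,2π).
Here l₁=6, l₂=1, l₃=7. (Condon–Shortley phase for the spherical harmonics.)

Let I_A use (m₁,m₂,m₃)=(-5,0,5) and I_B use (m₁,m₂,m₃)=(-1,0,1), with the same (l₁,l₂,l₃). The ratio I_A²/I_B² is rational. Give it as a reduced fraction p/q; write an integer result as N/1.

Shared (l₁,l₂,l₃)=(6,1,7): N and (l;000)² cancel in I_A²/I_B².
A: Δ = 0!·12!·2!/15! = 1/1365; Racah Σ t=0..0: t=0:+1/39916800 = 1/39916800; ⇒ 3j(6 1 7; -5 0 5)² = 8/455, sgn +1
B: Δ = 0!·12!·2!/15! = 1/1365; Racah Σ t=0..0: t=0:+1/604800 = 1/604800; ⇒ 3j(6 1 7; -1 0 1)² = 16/455, sgn +1
I_A²/I_B² = (8/455)/(16/455) = 1/2

1/2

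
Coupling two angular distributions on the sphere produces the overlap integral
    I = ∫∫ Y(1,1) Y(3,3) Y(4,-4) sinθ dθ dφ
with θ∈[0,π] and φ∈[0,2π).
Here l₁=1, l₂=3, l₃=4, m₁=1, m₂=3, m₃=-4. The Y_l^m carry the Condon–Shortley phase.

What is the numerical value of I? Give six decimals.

0.325735

m-sum 0 ✓  L=8 even ✓  2≤4≤4 ✓
Π(2lᵢ+1) = 3×7×9 = 189
triangle coeff Δ(1,3,4) = 1/252
Σ_t [0,0]: t=0:+1/36 = 1/36
(3j)²=4/63 [(1 3 4; 0 0 0)], sign=+1
Σ_t [0,0]: t=0:+1/1440 = 1/1440
(3j)²=1/9 [(1 3 4; 1 3 -4)], sign=+1
⇒ 4πI² = 4/3
I = (+1)√(4/3/(4π)) = 0.32573501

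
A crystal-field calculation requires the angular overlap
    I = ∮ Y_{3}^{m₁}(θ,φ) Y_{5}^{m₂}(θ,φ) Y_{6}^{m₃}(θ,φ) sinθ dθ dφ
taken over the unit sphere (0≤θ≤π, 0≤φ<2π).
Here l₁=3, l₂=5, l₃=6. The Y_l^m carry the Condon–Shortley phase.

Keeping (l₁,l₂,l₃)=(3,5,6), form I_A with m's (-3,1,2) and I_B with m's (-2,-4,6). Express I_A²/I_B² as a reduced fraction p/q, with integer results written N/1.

70/99

l's match ⇒ only the (l;m) 3-j factors differ between A and B.
A: triangle coeff Δ(3,5,6) = 1/675675; Σ_t [2,2]: t=2:+1/27648 = 1/27648; (3j)²=10/429 [(3 5 6; -3 1 2)], sign=+1
B: triangle coeff Δ(3,5,6) = 1/675675; Σ_t [1,1]: t=1:−1/967680 = -1/967680; (3j)²=3/91 [(3 5 6; -2 -4 6)], sign=-1
I_A²/I_B² = (10/429)/(3/91) = 70/99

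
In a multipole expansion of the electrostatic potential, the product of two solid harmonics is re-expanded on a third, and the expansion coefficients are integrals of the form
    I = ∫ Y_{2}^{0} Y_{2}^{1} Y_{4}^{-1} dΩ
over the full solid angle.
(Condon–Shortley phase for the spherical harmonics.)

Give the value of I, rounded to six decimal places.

-0.220728

Checks pass: Σm=0; 8 even; l₃=4∈[0,4].
(2·2+1)(2·2+1)(2·4+1) = 225
Δ: 0! 4! 4! / 9! → 1/630
sum: t=0:+1/16 = 1/16
3j²(2 2 4; 0 0 0) = Δ·Π!·Σ² = 2/35  (sign +1)
sum: t=0:+1/24 = 1/24
3j²(2 2 4; 0 1 -1) = Δ·Π!·Σ² = 1/21  (sign -1)
combine: 4πI² = 225·2/35·1/21 = 30/49
take √, sign -1: I = -0.22072812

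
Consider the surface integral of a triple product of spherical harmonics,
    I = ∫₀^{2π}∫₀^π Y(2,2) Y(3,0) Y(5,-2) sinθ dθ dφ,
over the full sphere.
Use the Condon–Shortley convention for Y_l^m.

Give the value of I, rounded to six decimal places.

Rules hold: Σm=0, L=10 even, 1≤5≤5.
N = 5·7·11 = 385
Δ = 0!·4!·6!/11! = 1/2310
Racah Σ t=0..0: t=0:+1/144 = 1/144
⇒ 3j(2 3 5; 0 0 0)² = 10/231, sgn -1
Racah Σ t=0..0: t=0:+1/864 = 1/864
⇒ 3j(2 3 5; 2 0 -2)² = 1/66, sgn -1
4πI² = N·(3j₀)²·(3jₘ)² = 25/99
I = +1·√(0.252525/4π) = 0.14175797

0.141758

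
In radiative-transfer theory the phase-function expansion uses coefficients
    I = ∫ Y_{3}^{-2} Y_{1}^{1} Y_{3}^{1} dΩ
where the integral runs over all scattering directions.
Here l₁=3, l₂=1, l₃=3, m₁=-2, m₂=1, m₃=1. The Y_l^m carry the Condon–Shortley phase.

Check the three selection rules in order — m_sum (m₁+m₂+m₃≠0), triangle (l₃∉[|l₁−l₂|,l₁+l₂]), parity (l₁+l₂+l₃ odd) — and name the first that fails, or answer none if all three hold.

parity

azimuthal sum: -2 + 1 + 1 = 0  ✓
2 ≤ 3 ≤ 4 (triangle on l)  ✓
L = 3 + 1 + 3 = 7 (odd)  ✗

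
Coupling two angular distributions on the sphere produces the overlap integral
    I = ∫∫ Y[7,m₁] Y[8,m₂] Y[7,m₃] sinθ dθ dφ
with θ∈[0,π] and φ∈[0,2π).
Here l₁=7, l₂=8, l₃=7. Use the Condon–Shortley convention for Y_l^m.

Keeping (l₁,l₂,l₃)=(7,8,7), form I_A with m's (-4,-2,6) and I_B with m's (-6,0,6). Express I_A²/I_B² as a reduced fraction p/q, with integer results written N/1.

Same 7,8,7: normalisation and zero-m 3j drop out of the ratio.
A: Δ: 8! 6! 8! / 23! → 1/22086194130; sum: t=5:−1/2612736000 t=6:+1/6967296000 = -1/4180377600; 3j²(7 8 7; -4 -2 6) = Δ·Π!·Σ² = 75/7429  (sign +1)
B: Δ: 8! 6! 8! / 23! → 1/22086194130; sum: t=7:−1/18289152000 t=8:+1/195084288000 = -29/585252864000; 3j²(7 8 7; -6 0 6) = Δ·Π!·Σ² = 10933/1560090  (sign +1)
I_A²/I_B² = (75/7429)/(10933/1560090) = 15750/10933

15750/10933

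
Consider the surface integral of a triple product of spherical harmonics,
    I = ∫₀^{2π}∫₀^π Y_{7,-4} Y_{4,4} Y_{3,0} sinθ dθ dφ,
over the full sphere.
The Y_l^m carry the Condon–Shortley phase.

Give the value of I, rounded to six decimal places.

m-sum 0 ✓  L=14 even ✓  3≤3≤11 ✓
Π(2lᵢ+1) = 15×9×7 = 945
triangle coeff Δ(7,4,3) = 1/45045
Σ_t [4,4]: t=4:+1/20736 = 1/20736
(3j)²=35/1287 [(7 4 3; 0 0 0)], sign=-1
Σ_t [8,8]: t=8:+1/1451520 = 1/1451520
(3j)²=1/273 [(7 4 3; -4 4 0)], sign=-1
⇒ 4πI² = 175/1859
I = (+1)√(175/1859/(4π)) = 0.08655146

0.086551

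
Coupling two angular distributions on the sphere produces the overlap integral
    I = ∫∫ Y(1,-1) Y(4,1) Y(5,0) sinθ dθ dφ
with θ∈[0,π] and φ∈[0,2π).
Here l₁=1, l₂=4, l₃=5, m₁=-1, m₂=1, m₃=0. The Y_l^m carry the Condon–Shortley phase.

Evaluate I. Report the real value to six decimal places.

0.155288

Checks pass: Σm=0; 10 even; l₃=5∈[3,5].
(2·1+1)(2·4+1)(2·5+1) = 297
Δ: 0! 2! 8! / 11! → 1/495
sum: t=0:+1/576 = 1/576
3j²(1 4 5; 0 0 0) = Δ·Π!·Σ² = 5/99  (sign -1)
sum: t=0:+1/1440 = 1/1440
3j²(1 4 5; -1 1 0) = Δ·Π!·Σ² = 2/99  (sign -1)
combine: 4πI² = 297·5/99·2/99 = 10/33
take √, sign +1: I = 0.15528807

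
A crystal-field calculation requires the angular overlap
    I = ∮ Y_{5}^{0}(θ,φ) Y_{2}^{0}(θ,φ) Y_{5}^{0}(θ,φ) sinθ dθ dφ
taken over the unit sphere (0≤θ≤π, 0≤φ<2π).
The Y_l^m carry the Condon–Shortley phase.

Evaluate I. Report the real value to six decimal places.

0.161739

m-sum 0 ✓  L=12 even ✓  3≤5≤7 ✓
Π(2lᵢ+1) = 11×5×11 = 605
triangle coeff Δ(5,2,5) = 1/38610
Σ_t [0,2]: t=0:+1/2880 t=1:−1/576 t=2:+1/2880 = -1/960
(3j)²=10/429 [(5 2 5; 0 0 0)], sign=+1
(m-triple is (0,0,0) — same symbol as above.)
⇒ 4πI² = 500/1521
I = (+1)√(500/1521/(4π)) = 0.16173926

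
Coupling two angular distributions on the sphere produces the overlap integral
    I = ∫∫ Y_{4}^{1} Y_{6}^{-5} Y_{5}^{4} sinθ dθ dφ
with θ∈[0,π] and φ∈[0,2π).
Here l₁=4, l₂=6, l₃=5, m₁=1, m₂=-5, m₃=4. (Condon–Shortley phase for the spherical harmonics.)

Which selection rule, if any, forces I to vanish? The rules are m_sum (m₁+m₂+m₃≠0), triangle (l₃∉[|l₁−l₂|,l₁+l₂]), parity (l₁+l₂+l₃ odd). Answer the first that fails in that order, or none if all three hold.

parity

azimuthal sum: 1 − 5 + 4 = 0  ✓
2 ≤ 5 ≤ 10 (triangle on l)  ✓
L = 4 + 6 + 5 = 15 (odd)  ✗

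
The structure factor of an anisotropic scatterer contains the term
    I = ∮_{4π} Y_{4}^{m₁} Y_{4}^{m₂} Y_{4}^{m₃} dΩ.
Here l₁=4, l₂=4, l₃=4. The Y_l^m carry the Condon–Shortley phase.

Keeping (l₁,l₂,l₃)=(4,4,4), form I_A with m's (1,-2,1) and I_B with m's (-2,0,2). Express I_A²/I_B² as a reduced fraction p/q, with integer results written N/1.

Same 4,4,4: normalisation and zero-m 3j drop out of the ratio.
A: Δ: 4! 4! 4! / 13! → 1/450450; sum: t=0:+1/576 t=1:−1/144 t=2:+1/576 = -1/288; 3j²(4 4 4; 1 -2 1) = Δ·Π!·Σ² = 20/1001  (sign +1)
B: Δ: 4! 4! 4! / 13! → 1/450450; sum: t=2:+1/384 t=3:−1/216 t=4:+1/2304 = -11/6912; 3j²(4 4 4; -2 0 2) = Δ·Π!·Σ² = 11/1638  (sign -1)
I_A²/I_B² = (20/1001)/(11/1638) = 360/121

360/121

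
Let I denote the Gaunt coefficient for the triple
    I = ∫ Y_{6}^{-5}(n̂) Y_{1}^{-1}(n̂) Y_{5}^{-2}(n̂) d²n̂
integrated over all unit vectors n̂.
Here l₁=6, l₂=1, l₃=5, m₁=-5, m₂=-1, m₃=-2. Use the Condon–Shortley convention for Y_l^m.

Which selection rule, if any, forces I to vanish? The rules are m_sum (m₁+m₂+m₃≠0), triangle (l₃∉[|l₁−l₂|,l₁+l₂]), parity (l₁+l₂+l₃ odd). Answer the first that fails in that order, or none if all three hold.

m_sum

m₁+m₂+m₃ = -5 − 1 − 2 = -8  ✗
triangle: |6−1|=5 ≤ l₃=5 ≤ 6+1=7
parity: l₁+l₂+l₃ = 12 is even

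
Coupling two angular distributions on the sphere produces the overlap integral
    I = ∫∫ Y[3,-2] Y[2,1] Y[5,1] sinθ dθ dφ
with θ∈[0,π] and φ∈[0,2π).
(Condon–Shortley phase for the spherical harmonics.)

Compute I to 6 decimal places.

-0.117387

m-sum 0 ✓  L=10 even ✓  1≤5≤5 ✓
Π(2lᵢ+1) = 7×5×11 = 385
triangle coeff Δ(3,2,5) = 1/2310
Σ_t [0,0]: t=0:+1/144 = 1/144
(3j)²=10/231 [(3 2 5; 0 0 0)], sign=-1
Σ_t [0,0]: t=0:+1/720 = 1/720
(3j)²=4/385 [(3 2 5; -2 1 1)], sign=+1
⇒ 4πI² = 40/231
I = (-1)√(40/231/(4π)) = -0.11738675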